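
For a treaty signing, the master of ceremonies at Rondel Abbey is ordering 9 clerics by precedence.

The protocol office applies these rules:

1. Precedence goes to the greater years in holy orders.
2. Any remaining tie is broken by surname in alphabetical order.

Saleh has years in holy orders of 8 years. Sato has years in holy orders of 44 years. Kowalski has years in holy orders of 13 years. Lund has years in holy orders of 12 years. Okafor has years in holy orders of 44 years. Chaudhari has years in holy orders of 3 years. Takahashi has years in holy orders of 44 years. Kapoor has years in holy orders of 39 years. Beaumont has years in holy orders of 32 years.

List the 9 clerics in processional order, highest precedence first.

By years in holy orders (higher first): Okafor, Sato and Takahashi (each 44 years); then Kapoor (39 years); then Beaumont (32 years); then Kowalski (13 years); then Lund (12 years); then Saleh (8 years); then Chaudhari (3 years).
Among Okafor, Sato and Takahashi, alphabetically by surname: Okafor before Sato before Takahashi.
Full order: Okafor, Sato, Takahashi, Kapoor, Beaumont, Kowalski, Lund, Saleh, Chaudhari.

Okafor, Sato, Takahashi, Kapoor, Beaumont, Kowalski, Lund, Saleh, Chaudhari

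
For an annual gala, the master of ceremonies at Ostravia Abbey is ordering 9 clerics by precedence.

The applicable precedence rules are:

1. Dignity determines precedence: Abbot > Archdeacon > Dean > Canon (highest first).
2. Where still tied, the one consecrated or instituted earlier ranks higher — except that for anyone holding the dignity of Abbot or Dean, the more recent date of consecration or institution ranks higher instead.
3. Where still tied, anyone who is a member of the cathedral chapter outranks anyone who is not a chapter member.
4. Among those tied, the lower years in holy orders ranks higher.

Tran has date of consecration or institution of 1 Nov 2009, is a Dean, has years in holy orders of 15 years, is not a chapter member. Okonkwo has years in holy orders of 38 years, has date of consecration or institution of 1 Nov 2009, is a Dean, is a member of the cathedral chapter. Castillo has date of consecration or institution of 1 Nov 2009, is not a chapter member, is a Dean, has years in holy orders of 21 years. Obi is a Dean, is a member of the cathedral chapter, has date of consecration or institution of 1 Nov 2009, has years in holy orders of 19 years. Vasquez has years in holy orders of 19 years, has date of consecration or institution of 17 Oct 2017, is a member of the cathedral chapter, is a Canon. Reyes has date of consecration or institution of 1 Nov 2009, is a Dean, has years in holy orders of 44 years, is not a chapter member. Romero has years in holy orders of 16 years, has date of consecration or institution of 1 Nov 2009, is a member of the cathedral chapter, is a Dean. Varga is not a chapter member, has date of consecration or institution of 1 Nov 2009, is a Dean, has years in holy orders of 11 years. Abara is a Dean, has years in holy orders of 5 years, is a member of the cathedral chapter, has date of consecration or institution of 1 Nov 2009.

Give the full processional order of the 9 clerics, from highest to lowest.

By dignity: Abara, Romero, Obi, Okonkwo, Varga, Tran, Castillo and Reyes (Dean); then Vasquez (Canon).
Abara, Romero, Obi, Okonkwo, Varga, Tran, Castillo and Reyes all have date of consecration or institution 1 Nov 2009, so the next rule applies.
Among Abara, Romero, Obi, Okonkwo, Varga, Tran, Castillo and Reyes, a member of the cathedral chapter before not a chapter member: Abara, Romero, Obi and Okonkwo (a member of the cathedral chapter) before Varga, Tran, Castillo and Reyes (not a chapter member).
Among Abara, Romero, Obi and Okonkwo, by years in holy orders (lower first): Abara (5 years) before Romero (16 years) before Obi (19 years) before Okonkwo (38 years).
Among Varga, Tran, Castillo and Reyes, by years in holy orders (lower first): Varga (11 years) before Tran (15 years) before Castillo (21 years) before Reyes (44 years).
Full order: Abara, Romero, Obi, Okonkwo, Varga, Tran, Castillo, Reyes, Vasquez.

Abara, Romero, Obi, Okonkwo, Varga, Tran, Castillo, Reyes, Vasquez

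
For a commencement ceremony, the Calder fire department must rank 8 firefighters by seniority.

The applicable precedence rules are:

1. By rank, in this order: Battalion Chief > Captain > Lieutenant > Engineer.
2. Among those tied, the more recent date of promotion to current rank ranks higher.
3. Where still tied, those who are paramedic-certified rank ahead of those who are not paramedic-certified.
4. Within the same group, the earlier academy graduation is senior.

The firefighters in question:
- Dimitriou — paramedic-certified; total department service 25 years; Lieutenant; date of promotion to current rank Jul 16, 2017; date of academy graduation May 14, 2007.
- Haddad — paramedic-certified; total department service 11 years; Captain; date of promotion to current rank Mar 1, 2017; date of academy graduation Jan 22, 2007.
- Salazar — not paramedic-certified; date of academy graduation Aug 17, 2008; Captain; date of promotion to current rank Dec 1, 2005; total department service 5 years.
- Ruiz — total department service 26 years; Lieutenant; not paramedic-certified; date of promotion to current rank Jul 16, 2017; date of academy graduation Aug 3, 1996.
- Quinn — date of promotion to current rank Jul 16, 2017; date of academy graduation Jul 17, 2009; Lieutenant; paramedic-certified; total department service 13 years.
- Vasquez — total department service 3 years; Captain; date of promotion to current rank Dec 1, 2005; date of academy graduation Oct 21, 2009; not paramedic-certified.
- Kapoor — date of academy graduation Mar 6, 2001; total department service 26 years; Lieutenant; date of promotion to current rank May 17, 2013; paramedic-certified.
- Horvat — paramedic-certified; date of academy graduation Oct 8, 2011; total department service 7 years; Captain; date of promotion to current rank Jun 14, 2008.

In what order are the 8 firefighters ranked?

By rank: Haddad, Horvat, Salazar and Vasquez (Captain); then Dimitriou, Quinn, Ruiz and Kapoor (Lieutenant).
Among Haddad, Horvat, Salazar and Vasquez, by date of promotion to current rank (later first): Haddad (Mar 1, 2017) before Horvat (Jun 14, 2008) before Salazar and Vasquez (Dec 1, 2005).
Salazar and Vasquez are each not paramedic-certified, so the next rule applies.
Among Salazar and Vasquez, by date of academy graduation (earlier first): Salazar (Aug 17, 2008) before Vasquez (Oct 21, 2009).
Among Dimitriou, Quinn, Ruiz and Kapoor, by date of promotion to current rank (later first): Dimitriou, Quinn and Ruiz (Jul 16, 2017) before Kapoor (May 17, 2013).
Among Dimitriou, Quinn and Ruiz, paramedic-certified before not paramedic-certified: Dimitriou and Quinn (paramedic-certified) before Ruiz (not paramedic-certified).
Among Dimitriou and Quinn, by date of academy graduation (earlier first): Dimitriou (May 14, 2007) before Quinn (Jul 17, 2009).
Full order: Haddad, Horvat, Salazar, Vasquez, Dimitriou, Quinn, Ruiz, Kapoor.

Haddad, Horvat, Salazar, Vasquez, Dimitriou, Quinn, Ruiz, Kapoor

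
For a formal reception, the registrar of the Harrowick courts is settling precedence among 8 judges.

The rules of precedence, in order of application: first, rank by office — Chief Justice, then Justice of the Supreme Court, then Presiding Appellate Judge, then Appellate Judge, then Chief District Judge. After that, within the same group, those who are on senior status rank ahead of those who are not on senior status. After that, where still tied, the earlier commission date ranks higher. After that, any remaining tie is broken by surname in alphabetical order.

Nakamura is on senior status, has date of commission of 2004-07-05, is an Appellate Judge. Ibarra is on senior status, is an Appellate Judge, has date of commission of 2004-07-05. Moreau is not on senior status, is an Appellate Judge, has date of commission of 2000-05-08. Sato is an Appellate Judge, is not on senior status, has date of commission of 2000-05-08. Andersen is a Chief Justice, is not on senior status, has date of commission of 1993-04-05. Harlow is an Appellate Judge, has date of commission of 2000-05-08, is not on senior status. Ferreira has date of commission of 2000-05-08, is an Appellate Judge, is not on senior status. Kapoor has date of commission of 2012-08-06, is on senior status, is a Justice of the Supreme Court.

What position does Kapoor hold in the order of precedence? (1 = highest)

2

By office: Andersen (Chief Justice); then Kapoor (Justice of the Supreme Court); then Ibarra, Nakamura, Ferreira, Harlow, Moreau and Sato (Appellate Judge).
Among Ibarra, Nakamura, Ferreira, Harlow, Moreau and Sato, on senior status before not on senior status: Ibarra and Nakamura (on senior status) before Ferreira, Harlow, Moreau and Sato (not on senior status).
Ibarra and Nakamura both have date of commission 2004-07-05, so the next rule applies.
Among Ibarra and Nakamura, alphabetically by surname: Ibarra before Nakamura.
Ferreira, Harlow, Moreau and Sato all have date of commission 2000-05-08, so the next rule applies.
Among Ferreira, Harlow, Moreau and Sato, alphabetically by surname: Ferreira before Harlow before Moreau before Sato.
Order: Andersen, Kapoor, Ibarra, Nakamura, Ferreira, Harlow, Moreau, Sato. So position 2.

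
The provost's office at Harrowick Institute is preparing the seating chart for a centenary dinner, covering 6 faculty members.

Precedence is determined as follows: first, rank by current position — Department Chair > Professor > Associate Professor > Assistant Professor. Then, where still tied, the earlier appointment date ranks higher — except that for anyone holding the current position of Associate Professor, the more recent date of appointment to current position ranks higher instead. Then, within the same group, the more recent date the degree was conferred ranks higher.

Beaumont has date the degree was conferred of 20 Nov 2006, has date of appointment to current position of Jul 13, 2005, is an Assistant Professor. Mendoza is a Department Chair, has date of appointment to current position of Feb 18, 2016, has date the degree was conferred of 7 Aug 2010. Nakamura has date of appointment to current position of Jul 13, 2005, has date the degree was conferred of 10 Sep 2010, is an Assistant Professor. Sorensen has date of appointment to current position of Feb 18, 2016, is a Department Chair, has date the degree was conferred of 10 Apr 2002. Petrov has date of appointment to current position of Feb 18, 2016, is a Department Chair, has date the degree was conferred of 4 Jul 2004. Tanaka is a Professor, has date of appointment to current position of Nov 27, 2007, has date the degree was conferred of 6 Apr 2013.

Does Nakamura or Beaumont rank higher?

Nakamura

By current position: Mendoza, Petrov and Sorensen (Department Chair); then Tanaka (Professor); then Nakamura and Beaumont (Assistant Professor).
Mendoza, Petrov and Sorensen all have date of appointment to current position Feb 18, 2016, so the next rule applies.
Among Mendoza, Petrov and Sorensen, by date the degree was conferred (later first): Mendoza (7 Aug 2010) before Petrov (4 Jul 2004) before Sorensen (10 Apr 2002).
Nakamura and Beaumont both have date of appointment to current position Jul 13, 2005, so the next rule applies.
Among Nakamura and Beaumont, by date the degree was conferred (later first): Nakamura (10 Sep 2010) before Beaumont (20 Nov 2006).
So Nakamura takes precedence.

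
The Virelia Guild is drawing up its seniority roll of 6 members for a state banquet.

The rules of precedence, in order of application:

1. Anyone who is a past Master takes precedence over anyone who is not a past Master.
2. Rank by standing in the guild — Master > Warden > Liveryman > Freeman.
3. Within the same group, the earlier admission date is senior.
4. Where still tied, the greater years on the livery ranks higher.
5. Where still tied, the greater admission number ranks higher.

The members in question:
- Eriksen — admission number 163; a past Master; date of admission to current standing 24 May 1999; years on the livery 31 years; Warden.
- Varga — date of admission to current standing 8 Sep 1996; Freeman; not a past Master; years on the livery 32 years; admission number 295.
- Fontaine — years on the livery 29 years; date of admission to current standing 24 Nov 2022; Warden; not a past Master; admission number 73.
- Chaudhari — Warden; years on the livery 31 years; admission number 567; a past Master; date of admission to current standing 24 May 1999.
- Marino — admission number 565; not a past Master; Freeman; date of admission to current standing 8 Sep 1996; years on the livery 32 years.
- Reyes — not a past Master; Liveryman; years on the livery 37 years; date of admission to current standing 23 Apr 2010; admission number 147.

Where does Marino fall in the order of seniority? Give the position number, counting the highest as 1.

5

By the first rule: Chaudhari and Eriksen (both a past Master); then Fontaine, Reyes, Marino and Varga (each not a past Master).
Chaudhari and Eriksen are each Warden, so the next rule applies.
Chaudhari and Eriksen both have date of admission to current standing 24 May 1999, so the next rule applies.
Chaudhari and Eriksen both have years on the livery 31 years, so the next rule applies.
Among Chaudhari and Eriksen, by admission number (higher first): Chaudhari (567) before Eriksen (163).
Among Fontaine, Reyes, Marino and Varga, by standing in the guild: Fontaine (Warden) before Reyes (Liveryman) before Marino and Varga (Freeman).
Marino and Varga both have date of admission to current standing 8 Sep 1996, so the next rule applies.
Marino and Varga both have years on the livery 32 years, so the next rule applies.
Among Marino and Varga, by admission number (higher first): Marino (565) before Varga (295).
Order: Chaudhari, Eriksen, Fontaine, Reyes, Marino, Varga. So position 5.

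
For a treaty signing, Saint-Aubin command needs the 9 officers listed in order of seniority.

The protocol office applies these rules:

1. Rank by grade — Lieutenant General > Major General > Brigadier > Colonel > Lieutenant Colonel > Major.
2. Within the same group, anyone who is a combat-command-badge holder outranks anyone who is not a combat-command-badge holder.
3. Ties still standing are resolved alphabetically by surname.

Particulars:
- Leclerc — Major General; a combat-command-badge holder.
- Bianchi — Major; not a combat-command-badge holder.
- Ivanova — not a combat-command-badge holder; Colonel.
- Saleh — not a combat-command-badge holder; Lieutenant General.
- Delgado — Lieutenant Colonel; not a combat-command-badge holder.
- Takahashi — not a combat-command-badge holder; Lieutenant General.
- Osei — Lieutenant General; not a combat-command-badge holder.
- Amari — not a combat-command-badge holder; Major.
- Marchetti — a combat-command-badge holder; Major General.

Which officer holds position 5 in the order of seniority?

Marchetti

By grade: Osei, Saleh and Takahashi (Lieutenant General); then Leclerc and Marchetti (Major General); then Ivanova (Colonel); then Delgado (Lieutenant Colonel); then Amari and Bianchi (Major).
Osei, Saleh and Takahashi are each not a combat-command-badge holder, so the next rule applies.
Among Osei, Saleh and Takahashi, alphabetically by surname: Osei before Saleh before Takahashi.
Leclerc and Marchetti are each a combat-command-badge holder, so the next rule applies.
Among Leclerc and Marchetti, alphabetically by surname: Leclerc before Marchetti.
Amari and Bianchi are each not a combat-command-badge holder, so the next rule applies.
Among Amari and Bianchi, alphabetically by surname: Amari before Bianchi.
Order: Osei, Saleh, Takahashi, Leclerc, Marchetti, Ivanova, Delgado, Amari, Bianchi.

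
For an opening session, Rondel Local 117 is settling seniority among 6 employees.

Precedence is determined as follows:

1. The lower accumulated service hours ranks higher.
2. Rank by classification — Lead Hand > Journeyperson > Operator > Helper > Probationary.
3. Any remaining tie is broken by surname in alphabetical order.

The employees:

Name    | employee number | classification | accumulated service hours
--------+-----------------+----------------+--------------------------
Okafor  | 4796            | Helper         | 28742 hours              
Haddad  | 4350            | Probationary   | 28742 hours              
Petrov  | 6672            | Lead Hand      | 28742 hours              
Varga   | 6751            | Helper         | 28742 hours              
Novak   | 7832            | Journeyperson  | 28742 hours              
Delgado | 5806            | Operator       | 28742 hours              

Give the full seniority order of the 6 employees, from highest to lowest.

Petrov, Novak, Delgado, Okafor, Varga, Haddad

By accumulated service hours (lower first): Petrov, Novak, Delgado, Okafor, Varga and Haddad (each 28742 hours).
Among Petrov, Novak, Delgado, Okafor, Varga and Haddad, by classification: Petrov (Lead Hand) before Novak (Journeyperson) before Delgado (Operator) before Okafor and Varga (Helper) before Haddad (Probationary).
Among Okafor and Varga, alphabetically by surname: Okafor before Varga.
Full order: Petrov, Novak, Delgado, Okafor, Varga, Haddad.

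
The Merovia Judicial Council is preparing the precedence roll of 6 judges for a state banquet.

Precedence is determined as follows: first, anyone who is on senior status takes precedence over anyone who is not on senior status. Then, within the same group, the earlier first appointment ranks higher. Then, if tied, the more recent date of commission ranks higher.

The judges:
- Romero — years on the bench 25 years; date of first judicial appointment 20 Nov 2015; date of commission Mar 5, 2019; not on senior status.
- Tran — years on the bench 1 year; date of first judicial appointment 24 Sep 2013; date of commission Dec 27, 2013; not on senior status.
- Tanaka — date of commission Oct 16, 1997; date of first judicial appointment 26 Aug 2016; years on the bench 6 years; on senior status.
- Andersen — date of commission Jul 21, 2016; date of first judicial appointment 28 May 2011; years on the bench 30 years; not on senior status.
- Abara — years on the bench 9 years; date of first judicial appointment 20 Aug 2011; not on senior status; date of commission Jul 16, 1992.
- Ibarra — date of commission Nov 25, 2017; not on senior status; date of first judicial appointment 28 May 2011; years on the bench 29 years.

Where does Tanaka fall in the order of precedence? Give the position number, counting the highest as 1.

By the first rule: Tanaka (on senior status); then Ibarra, Andersen, Abara, Tran and Romero (each not on senior status).
Among Ibarra, Andersen, Abara, Tran and Romero, by date of first judicial appointment (earlier first): Ibarra and Andersen (28 May 2011) before Abara (20 Aug 2011) before Tran (24 Sep 2013) before Romero (20 Nov 2015).
Among Ibarra and Andersen, by date of commission (later first): Ibarra (Nov 25, 2017) before Andersen (Jul 21, 2016).
Order: Tanaka, Ibarra, Andersen, Abara, Tran, Romero. So position 1.

1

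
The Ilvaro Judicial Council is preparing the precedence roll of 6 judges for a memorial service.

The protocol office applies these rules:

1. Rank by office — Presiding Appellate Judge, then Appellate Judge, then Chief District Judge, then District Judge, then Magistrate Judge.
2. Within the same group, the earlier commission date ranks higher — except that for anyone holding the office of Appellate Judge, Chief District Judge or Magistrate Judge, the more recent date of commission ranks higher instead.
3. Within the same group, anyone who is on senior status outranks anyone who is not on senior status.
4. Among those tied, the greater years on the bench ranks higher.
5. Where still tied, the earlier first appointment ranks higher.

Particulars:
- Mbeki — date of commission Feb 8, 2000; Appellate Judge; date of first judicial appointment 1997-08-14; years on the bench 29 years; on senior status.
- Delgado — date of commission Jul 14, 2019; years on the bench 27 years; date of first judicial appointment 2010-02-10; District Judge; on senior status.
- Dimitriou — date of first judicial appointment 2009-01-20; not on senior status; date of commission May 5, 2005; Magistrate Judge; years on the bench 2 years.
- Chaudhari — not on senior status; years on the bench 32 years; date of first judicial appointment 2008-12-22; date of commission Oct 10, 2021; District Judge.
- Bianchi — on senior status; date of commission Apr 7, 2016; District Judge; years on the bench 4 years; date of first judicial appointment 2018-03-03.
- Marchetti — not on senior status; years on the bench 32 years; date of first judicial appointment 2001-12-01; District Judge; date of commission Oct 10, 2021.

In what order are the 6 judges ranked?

Mbeki, Bianchi, Delgado, Marchetti, Chaudhari, Dimitriou

By office: Mbeki (Appellate Judge); then Bianchi, Delgado, Marchetti and Chaudhari (District Judge); then Dimitriou (Magistrate Judge).
Among Bianchi, Delgado, Marchetti and Chaudhari, by date of commission (earlier first): Bianchi (Apr 7, 2016) before Delgado (Jul 14, 2019) before Marchetti and Chaudhari (Oct 10, 2021).
Marchetti and Chaudhari are each not on senior status, so the next rule applies.
Marchetti and Chaudhari both have years on the bench 32 years, so the next rule applies.
Among Marchetti and Chaudhari, by date of first judicial appointment (earlier first): Marchetti (2001-12-01) before Chaudhari (2008-12-22).
Full order: Mbeki, Bianchi, Delgado, Marchetti, Chaudhari, Dimitriou.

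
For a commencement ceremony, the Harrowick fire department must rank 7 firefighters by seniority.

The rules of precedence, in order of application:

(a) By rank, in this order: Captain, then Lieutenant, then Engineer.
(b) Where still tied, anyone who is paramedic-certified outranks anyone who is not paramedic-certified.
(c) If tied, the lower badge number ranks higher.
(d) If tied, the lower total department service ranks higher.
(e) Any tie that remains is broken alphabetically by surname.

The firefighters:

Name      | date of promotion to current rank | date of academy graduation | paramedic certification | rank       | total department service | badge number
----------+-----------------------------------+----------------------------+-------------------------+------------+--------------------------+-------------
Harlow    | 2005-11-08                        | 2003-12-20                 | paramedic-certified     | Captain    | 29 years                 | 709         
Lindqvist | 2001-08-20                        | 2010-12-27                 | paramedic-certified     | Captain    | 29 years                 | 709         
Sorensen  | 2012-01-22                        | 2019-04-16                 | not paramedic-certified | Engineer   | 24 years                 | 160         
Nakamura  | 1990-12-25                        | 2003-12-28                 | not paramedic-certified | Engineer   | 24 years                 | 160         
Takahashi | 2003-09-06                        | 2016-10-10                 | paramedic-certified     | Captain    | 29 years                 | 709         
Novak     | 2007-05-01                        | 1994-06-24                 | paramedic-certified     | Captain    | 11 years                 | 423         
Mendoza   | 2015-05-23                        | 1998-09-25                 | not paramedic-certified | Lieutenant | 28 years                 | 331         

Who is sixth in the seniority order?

By rank: Novak, Harlow, Lindqvist and Takahashi (Captain); then Mendoza (Lieutenant); then Nakamura and Sorensen (Engineer).
Novak, Harlow, Lindqvist and Takahashi are each paramedic-certified, so the next rule applies.
Among Novak, Harlow, Lindqvist and Takahashi, by badge number (lower first): Novak (423) before Harlow, Lindqvist and Takahashi (709).
Harlow, Lindqvist and Takahashi all have total department service 29 years, so the next rule applies.
Among Harlow, Lindqvist and Takahashi, alphabetically by surname: Harlow before Lindqvist before Takahashi.
Nakamura and Sorensen are each not paramedic-certified, so the next rule applies.
Nakamura and Sorensen both have badge number 160, so the next rule applies.
Nakamura and Sorensen both have total department service 24 years, so the next rule applies.
Among Nakamura and Sorensen, alphabetically by surname: Nakamura before Sorensen.
Order: Novak, Harlow, Lindqvist, Takahashi, Mendoza, Nakamura, Sorensen.

Nakamura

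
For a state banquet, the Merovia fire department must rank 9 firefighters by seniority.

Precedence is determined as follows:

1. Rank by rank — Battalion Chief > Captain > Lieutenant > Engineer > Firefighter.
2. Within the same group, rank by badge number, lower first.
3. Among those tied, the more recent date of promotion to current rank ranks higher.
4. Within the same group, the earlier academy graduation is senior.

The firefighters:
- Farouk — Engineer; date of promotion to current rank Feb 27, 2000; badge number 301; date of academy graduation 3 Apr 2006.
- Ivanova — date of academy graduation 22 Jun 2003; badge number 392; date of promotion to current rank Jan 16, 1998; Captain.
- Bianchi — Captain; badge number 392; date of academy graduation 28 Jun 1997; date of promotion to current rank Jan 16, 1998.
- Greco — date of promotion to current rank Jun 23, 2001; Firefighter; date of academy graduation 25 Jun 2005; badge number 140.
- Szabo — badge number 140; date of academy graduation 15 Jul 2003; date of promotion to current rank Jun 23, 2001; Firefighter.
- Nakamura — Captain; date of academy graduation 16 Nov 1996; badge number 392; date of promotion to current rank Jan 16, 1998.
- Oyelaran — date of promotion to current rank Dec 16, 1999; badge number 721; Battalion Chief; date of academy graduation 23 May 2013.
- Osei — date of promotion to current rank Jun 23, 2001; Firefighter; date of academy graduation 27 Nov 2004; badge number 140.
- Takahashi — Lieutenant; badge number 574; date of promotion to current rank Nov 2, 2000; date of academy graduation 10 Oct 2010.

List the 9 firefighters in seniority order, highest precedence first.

By rank: Oyelaran (Battalion Chief); then Nakamura, Bianchi and Ivanova (Captain); then Takahashi (Lieutenant); then Farouk (Engineer); then Szabo, Osei and Greco (Firefighter).
Nakamura, Bianchi and Ivanova all have badge number 392, so the next rule applies.
Nakamura, Bianchi and Ivanova all have date of promotion to current rank Jan 16, 1998, so the next rule applies.
Among Nakamura, Bianchi and Ivanova, by date of academy graduation (earlier first): Nakamura (16 Nov 1996) before Bianchi (28 Jun 1997) before Ivanova (22 Jun 2003).
Szabo, Osei and Greco all have badge number 140, so the next rule applies.
Szabo, Osei and Greco all have date of promotion to current rank Jun 23, 2001, so the next rule applies.
Among Szabo, Osei and Greco, by date of academy graduation (earlier first): Szabo (15 Jul 2003) before Osei (27 Nov 2004) before Greco (25 Jun 2005).
Full order: Oyelaran, Nakamura, Bianchi, Ivanova, Takahashi, Farouk, Szabo, Osei, Greco.

Oyelaran, Nakamura, Bianchi, Ivanova, Takahashi, Farouk, Szabo, Osei, Greco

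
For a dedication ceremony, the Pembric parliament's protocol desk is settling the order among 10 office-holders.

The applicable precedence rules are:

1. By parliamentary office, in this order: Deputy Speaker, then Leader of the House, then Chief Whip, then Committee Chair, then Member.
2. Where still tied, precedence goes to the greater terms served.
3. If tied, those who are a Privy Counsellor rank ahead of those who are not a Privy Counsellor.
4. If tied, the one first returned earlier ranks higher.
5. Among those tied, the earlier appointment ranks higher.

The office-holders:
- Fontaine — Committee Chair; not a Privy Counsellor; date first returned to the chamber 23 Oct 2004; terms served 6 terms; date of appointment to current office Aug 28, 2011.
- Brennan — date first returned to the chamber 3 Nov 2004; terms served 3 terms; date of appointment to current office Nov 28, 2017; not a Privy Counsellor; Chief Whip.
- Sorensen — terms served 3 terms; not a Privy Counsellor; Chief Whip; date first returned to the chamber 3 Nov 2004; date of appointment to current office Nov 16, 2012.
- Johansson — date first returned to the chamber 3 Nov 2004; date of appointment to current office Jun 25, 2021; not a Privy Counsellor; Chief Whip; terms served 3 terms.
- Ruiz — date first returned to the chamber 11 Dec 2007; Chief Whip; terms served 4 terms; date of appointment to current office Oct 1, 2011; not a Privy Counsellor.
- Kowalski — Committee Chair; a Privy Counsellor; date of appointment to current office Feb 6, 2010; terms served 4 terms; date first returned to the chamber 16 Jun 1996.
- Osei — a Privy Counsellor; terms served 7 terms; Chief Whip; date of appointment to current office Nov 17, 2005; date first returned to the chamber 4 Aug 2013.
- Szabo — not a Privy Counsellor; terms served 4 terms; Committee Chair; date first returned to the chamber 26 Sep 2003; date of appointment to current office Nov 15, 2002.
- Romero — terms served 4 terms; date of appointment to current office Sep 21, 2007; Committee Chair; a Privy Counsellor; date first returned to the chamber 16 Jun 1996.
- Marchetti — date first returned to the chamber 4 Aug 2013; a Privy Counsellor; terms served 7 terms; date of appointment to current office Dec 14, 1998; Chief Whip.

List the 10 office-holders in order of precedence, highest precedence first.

Marchetti, Osei, Ruiz, Sorensen, Brennan, Johansson, Fontaine, Romero, Kowalski, Szabo

By parliamentary office: Marchetti, Osei, Ruiz, Sorensen, Brennan and Johansson (Chief Whip); then Fontaine, Romero, Kowalski and Szabo (Committee Chair).
Among Marchetti, Osei, Ruiz, Sorensen, Brennan and Johansson, by terms served (higher first): Marchetti and Osei (7 terms) before Ruiz (4 terms) before Sorensen, Brennan and Johansson (3 terms).
Marchetti and Osei are each a Privy Counsellor, so the next rule applies.
Marchetti and Osei both have date first returned to the chamber 4 Aug 2013, so the next rule applies.
Among Marchetti and Osei, by date of appointment to current office (earlier first): Marchetti (Dec 14, 1998) before Osei (Nov 17, 2005).
Sorensen, Brennan and Johansson are each not a Privy Counsellor, so the next rule applies.
Sorensen, Brennan and Johansson all have date first returned to the chamber 3 Nov 2004, so the next rule applies.
Among Sorensen, Brennan and Johansson, by date of appointment to current office (earlier first): Sorensen (Nov 16, 2012) before Brennan (Nov 28, 2017) before Johansson (Jun 25, 2021).
Among Fontaine, Romero, Kowalski and Szabo, by terms served (higher first): Fontaine (6 terms) before Romero, Kowalski and Szabo (4 terms).
Among Romero, Kowalski and Szabo, a Privy Counsellor before not a Privy Counsellor: Romero and Kowalski (a Privy Counsellor) before Szabo (not a Privy Counsellor).
Romero and Kowalski both have date first returned to the chamber 16 Jun 1996, so the next rule applies.
Among Romero and Kowalski, by date of appointment to current office (earlier first): Romero (Sep 21, 2007) before Kowalski (Feb 6, 2010).
Full order: Marchetti, Osei, Ruiz, Sorensen, Brennan, Johansson, Fontaine, Romero, Kowalski, Szabo.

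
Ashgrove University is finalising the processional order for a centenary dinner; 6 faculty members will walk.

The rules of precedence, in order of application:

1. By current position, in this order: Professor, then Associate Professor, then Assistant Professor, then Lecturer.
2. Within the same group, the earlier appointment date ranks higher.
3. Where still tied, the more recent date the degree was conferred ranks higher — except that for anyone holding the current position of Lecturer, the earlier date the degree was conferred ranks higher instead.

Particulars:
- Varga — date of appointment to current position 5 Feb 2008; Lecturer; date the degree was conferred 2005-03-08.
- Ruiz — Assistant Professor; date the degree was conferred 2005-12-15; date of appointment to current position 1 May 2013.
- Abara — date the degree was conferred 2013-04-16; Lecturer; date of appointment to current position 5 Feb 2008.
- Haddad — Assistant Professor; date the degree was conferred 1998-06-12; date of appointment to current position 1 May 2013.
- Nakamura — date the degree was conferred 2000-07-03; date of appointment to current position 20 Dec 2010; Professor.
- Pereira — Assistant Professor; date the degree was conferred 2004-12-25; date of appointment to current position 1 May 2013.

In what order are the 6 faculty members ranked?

Nakamura, Ruiz, Pereira, Haddad, Varga, Abara

By current position: Nakamura (Professor); then Ruiz, Pereira and Haddad (Assistant Professor); then Varga and Abara (Lecturer).
Ruiz, Pereira and Haddad all have date of appointment to current position 1 May 2013, so the next rule applies.
Among Ruiz, Pereira and Haddad, by date the degree was conferred (later first): Ruiz (2005-12-15) before Pereira (2004-12-25) before Haddad (1998-06-12).
Varga and Abara both have date of appointment to current position 5 Feb 2008, so the next rule applies.
Among Varga and Abara, by date the degree was conferred (earlier first) (reversed rule for this group): Varga (2005-03-08) before Abara (2013-04-16).
Full order: Nakamura, Ruiz, Pereira, Haddad, Varga, Abara.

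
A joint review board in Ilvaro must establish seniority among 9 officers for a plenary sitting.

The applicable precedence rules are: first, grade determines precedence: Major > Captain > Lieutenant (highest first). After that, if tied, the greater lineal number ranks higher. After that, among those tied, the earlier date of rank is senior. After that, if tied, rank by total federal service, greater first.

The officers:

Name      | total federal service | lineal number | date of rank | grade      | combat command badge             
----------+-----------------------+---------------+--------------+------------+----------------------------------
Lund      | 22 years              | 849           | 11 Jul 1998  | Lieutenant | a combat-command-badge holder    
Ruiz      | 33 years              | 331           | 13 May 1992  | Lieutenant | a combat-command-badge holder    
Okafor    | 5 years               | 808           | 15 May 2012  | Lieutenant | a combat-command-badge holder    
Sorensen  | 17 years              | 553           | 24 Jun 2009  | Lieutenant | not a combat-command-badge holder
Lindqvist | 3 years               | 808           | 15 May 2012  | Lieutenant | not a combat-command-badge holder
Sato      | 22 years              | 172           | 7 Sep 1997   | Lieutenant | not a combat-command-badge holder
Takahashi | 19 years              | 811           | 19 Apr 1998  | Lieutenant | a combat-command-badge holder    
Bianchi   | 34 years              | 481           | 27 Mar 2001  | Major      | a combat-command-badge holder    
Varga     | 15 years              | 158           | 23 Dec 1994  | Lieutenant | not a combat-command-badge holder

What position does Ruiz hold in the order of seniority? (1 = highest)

7

By grade: Bianchi (Major); then Lund, Takahashi, Okafor, Lindqvist, Sorensen, Ruiz, Sato and Varga (Lieutenant).
Among Lund, Takahashi, Okafor, Lindqvist, Sorensen, Ruiz, Sato and Varga, by lineal number (higher first): Lund (849) before Takahashi (811) before Okafor and Lindqvist (808) before Sorensen (553) before Ruiz (331) before Sato (172) before Varga (158).
Okafor and Lindqvist both have date of rank 15 May 2012, so the next rule applies.
Among Okafor and Lindqvist, by total federal service (higher first): Okafor (5 years) before Lindqvist (3 years).
Order: Bianchi, Lund, Takahashi, Okafor, Lindqvist, Sorensen, Ruiz, Sato, Varga. So position 7.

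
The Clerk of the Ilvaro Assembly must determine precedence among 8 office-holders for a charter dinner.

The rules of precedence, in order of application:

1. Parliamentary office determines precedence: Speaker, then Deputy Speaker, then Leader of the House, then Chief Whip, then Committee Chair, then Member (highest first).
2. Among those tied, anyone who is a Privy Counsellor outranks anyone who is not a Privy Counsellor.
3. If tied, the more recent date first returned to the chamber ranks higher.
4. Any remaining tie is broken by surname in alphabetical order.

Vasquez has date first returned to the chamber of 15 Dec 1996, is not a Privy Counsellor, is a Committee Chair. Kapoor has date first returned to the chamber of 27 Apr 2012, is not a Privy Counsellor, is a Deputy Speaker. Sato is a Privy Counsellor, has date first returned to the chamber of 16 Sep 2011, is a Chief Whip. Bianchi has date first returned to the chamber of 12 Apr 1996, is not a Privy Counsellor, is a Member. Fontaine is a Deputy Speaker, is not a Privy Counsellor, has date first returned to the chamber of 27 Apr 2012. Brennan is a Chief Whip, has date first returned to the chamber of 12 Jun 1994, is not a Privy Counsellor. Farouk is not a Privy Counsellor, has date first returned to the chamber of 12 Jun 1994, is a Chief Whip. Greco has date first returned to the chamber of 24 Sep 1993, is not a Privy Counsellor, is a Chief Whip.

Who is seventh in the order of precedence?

By parliamentary office: Fontaine and Kapoor (Deputy Speaker); then Sato, Brennan, Farouk and Greco (Chief Whip); then Vasquez (Committee Chair); then Bianchi (Member).
Fontaine and Kapoor are each not a Privy Counsellor, so the next rule applies.
Fontaine and Kapoor both have date first returned to the chamber 27 Apr 2012, so the next rule applies.
Among Fontaine and Kapoor, alphabetically by surname: Fontaine before Kapoor.
Among Sato, Brennan, Farouk and Greco, a Privy Counsellor before not a Privy Counsellor: Sato (a Privy Counsellor) before Brennan, Farouk and Greco (not a Privy Counsellor).
Among Brennan, Farouk and Greco, by date first returned to the chamber (later first): Brennan and Farouk (12 Jun 1994) before Greco (24 Sep 1993).
Among Brennan and Farouk, alphabetically by surname: Brennan before Farouk.
Order: Fontaine, Kapoor, Sato, Brennan, Farouk, Greco, Vasquez, Bianchi.

Vasquez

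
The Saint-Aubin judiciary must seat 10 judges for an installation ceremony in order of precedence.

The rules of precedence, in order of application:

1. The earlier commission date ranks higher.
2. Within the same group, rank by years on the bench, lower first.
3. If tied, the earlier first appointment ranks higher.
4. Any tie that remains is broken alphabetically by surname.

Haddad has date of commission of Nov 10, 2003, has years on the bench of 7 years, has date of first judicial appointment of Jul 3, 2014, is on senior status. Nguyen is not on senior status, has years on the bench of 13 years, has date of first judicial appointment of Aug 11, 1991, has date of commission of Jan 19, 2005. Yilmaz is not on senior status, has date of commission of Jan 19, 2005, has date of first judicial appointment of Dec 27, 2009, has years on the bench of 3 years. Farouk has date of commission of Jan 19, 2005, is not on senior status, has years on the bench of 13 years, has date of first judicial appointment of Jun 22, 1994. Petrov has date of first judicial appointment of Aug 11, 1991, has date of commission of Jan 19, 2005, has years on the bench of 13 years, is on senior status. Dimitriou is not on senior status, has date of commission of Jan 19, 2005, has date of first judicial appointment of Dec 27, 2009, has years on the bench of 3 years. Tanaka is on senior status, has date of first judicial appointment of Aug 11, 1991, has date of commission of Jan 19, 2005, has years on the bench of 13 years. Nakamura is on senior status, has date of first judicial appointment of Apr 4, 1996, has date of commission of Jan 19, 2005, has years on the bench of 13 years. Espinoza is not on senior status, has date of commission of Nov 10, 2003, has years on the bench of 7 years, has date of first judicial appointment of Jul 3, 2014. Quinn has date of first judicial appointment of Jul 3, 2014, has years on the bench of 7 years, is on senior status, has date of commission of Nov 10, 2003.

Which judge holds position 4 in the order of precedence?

Dimitriou

By date of commission (earlier first): Espinoza, Haddad and Quinn (each Nov 10, 2003); then Dimitriou, Yilmaz, Nguyen, Petrov, Tanaka, Farouk and Nakamura (each Jan 19, 2005).
Espinoza, Haddad and Quinn all have years on the bench 7 years, so the next rule applies.
Espinoza, Haddad and Quinn all have date of first judicial appointment Jul 3, 2014, so the next rule applies.
Among Espinoza, Haddad and Quinn, alphabetically by surname: Espinoza before Haddad before Quinn.
Among Dimitriou, Yilmaz, Nguyen, Petrov, Tanaka, Farouk and Nakamura, by years on the bench (lower first): Dimitriou and Yilmaz (3 years) before Nguyen, Petrov, Tanaka, Farouk and Nakamura (13 years).
Dimitriou and Yilmaz both have date of first judicial appointment Dec 27, 2009, so the next rule applies.
Among Dimitriou and Yilmaz, alphabetically by surname: Dimitriou before Yilmaz.
Among Nguyen, Petrov, Tanaka, Farouk and Nakamura, by date of first judicial appointment (earlier first): Nguyen, Petrov and Tanaka (Aug 11, 1991) before Farouk (Jun 22, 1994) before Nakamura (Apr 4, 1996).
Among Nguyen, Petrov and Tanaka, alphabetically by surname: Nguyen before Petrov before Tanaka.
Order: Espinoza, Haddad, Quinn, Dimitriou, Yilmaz, Nguyen, Petrov, Tanaka, Farouk, Nakamura.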